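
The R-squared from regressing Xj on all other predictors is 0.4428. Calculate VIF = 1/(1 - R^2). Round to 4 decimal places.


VIF = 1 / (1 - 0.4428).
= 1 / 0.5572 = 1.7947.

1.7947


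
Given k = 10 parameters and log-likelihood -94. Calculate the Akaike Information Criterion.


Compute:
2k = 2*10 = 20.
-2*loglik = -2*(-94) = 188.
AIC = 20 + 188 = 208.

208


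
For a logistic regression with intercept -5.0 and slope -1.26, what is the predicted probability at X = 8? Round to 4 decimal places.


Compute z = -5.0 + (-1.26)(8) = -15.0800.
exp(-z) = 3541284.2436.
P = 1/(1 + 3541284.2436) = 0.0000.

0.0000


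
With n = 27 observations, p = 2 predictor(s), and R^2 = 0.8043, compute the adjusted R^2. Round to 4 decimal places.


Adjusted R^2 = 1 - (1 - R^2) * (n-1)/(n-p-1).
(1 - R^2) = 0.1957.
(n-1)/(n-p-1) = 26/24.
(1 - R^2) * (n-1) = 0.1957 * 26 = 5.0882.
Divide by (n-p-1): 5.0882 / 24 = 0.2120.
Adj R^2 = 1 - 0.2120 = 0.7880.

0.7880


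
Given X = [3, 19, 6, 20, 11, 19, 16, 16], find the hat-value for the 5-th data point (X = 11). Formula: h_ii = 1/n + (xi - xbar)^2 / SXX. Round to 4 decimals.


Compute xbar = 13.7500 with n = 8 observations.
SXX = 287.5000.
Leverage = 1/8 + (11 - 13.7500)^2/287.5000 = 0.1513.

0.1513


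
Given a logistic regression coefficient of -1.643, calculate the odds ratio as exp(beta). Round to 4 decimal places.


exp(-1.643) = 0.1934.
So the odds ratio is 0.1934.

0.1934


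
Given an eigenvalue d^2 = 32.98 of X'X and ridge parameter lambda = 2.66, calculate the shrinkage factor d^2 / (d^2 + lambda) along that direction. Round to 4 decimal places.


Compute the denominator: 32.98 + 2.66 = 35.6400.
Shrinkage factor = 32.98 / 35.6400 = 0.9254.

0.9254


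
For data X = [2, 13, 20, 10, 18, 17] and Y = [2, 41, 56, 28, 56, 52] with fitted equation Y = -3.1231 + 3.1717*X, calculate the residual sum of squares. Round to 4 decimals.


For each point, residual = actual - predicted.
Residuals: [-1.2203, 2.8910, -4.3109, -0.5939, 2.0325, 1.2042].
Sum of squared residuals = 34.3647.

34.3647


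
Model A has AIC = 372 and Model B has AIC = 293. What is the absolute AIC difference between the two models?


Compute |372 - 293| = 79.
Model B has the smaller AIC.

79


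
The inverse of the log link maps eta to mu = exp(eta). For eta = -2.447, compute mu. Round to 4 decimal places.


Apply the inverse link:
mu = e^-2.447 = 0.0866.

0.0866


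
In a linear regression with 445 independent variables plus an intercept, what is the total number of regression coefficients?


Total coefficients = number of predictors + 1 (for the intercept).
= 445 + 1 = 446.

446


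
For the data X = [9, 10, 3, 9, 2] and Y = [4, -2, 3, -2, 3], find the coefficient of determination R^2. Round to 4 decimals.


After computing the OLS fit (b0=4.2692, b1=-0.4650):
SSres = 22.4301, SStot = 34.8000.
R^2 = 1 - 22.4301/34.8000 = 0.3555.

0.3555


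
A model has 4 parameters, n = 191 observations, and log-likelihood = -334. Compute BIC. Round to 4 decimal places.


Compute k*ln(n) = 4*ln(191) = 4*5.252273 = 21.009092.
Then -2*loglik = 668.
BIC = 21.009092 + 668 = 689.009092, which rounds to 689.0091.

689.0091


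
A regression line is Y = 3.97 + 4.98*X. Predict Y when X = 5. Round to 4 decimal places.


Predicted value:
Y = 3.97 + (4.98)(5) = 3.97 + 24.9000 = 28.8700.

28.8700


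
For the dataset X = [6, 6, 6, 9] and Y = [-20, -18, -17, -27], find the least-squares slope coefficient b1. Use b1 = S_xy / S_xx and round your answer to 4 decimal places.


The sample means are xbar = 6.7500 and ybar = -20.5000.
Compute S_xx = 6.7500 and S_xy = -19.5000.
Slope b1 = S_xy / S_xx = -19.5000 / 6.7500 = -2.8889.

-2.8889


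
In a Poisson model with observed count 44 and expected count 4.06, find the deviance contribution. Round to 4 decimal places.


First: ln(44/4.06) = 2.383007.
Then: 44 * 2.383007 = 104.852308.
y - mu = 44 - 4.06 = 39.94.
D = 2(104.852308 - 39.94) = 129.824616, which rounds to 129.8246.

129.8246


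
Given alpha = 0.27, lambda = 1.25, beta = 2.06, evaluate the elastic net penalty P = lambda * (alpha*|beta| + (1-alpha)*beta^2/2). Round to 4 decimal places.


L1 component = 0.27 * |2.06| = 0.5562.
L2 component = 0.73 * 2.06^2 / 2 = 1.5489.
Penalty = 1.25 * (0.5562 + 1.5489) = 1.25 * 2.1051 = 2.6314.

2.6314


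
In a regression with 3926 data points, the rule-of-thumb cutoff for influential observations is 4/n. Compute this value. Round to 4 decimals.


The threshold is 4/n.
4/3926 = 0.0010.

0.0010


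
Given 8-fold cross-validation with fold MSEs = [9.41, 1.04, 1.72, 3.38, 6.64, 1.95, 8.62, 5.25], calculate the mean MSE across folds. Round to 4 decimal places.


Sum of fold MSEs = 38.0100.
Average = 38.0100 / 8 = 4.7513.

4.7513


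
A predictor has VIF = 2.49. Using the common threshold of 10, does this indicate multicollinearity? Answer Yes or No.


Compare VIF = 2.49 to the threshold of 10.
2.49 < 10, so the answer is No.

No


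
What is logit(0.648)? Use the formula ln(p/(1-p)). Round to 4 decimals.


The odds are p/(1-p) = 0.648 / 0.352 = 1.8409.
logit(p) = ln(1.8409) = 0.6103.

0.6103


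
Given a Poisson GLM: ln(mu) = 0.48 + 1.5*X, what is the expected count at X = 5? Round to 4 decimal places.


Linear predictor: eta = 0.48 + (1.5)(5) = 7.9800.
Expected count: mu = exp(7.9800) = 2921.9311.

2921.9311


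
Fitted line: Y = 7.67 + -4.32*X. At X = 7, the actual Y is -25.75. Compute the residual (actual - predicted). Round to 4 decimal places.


Compute yhat = 7.67 + (-4.32)(7) = -22.5700.
Residual = actual - predicted = -25.75 - -22.5700 = -3.1800.

-3.1800


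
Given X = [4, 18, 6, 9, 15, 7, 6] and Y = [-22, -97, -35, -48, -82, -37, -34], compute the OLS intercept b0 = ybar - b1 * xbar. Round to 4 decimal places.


Compute b1 = -5.3392 from the OLS formula.
With xbar = 9.2857 and ybar = -50.7143, the intercept is:
b0 = -50.7143 - -5.3392 * 9.2857 = -1.1364.

-1.1364


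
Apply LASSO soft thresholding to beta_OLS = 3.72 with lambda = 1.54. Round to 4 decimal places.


|beta_OLS| = 3.72.
lambda = 1.54.
Since |beta| > lambda, coefficient = sign(beta)*(|beta| - lambda) = 2.1800.
Result = 2.1800.

2.1800


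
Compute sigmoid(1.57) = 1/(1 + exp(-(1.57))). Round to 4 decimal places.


Compute exp(-1.5700) = 0.2080.
Sigmoid = 1 / (1 + 0.2080) = 1 / 1.2080 = 0.8278.

0.8278


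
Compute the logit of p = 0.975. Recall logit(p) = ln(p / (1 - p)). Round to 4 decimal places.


The odds are p/(1-p) = 0.975 / 0.025 = 39.0000.
logit(p) = ln(39.0000) = 3.6636.

3.6636


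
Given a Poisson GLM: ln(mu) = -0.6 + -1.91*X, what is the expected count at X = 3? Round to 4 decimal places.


Compute eta = -0.6 + -1.91 * 3 = -6.3300.
Apply inverse link: mu = e^-6.3300 = 0.0018.

0.0018


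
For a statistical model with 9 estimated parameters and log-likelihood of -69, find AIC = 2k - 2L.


Compute:
2k = 2*9 = 18.
-2*loglik = -2*(-69) = 138.
AIC = 18 + 138 = 156.

156


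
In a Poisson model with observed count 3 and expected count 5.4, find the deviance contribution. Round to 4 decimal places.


First: ln(3/5.4) = -0.587787.
Then: 3 * -0.587787 = -1.763361.
y - mu = 3 - 5.4 = -2.4.
D = 2(-1.763361 - -2.4) = 1.273278, which rounds to 1.2733.

1.2733


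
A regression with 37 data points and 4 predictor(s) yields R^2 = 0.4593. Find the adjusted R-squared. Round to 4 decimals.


Using the formula:
(1 - 0.4593) = 0.5407.
Multiply by 36/32: 0.5407 * 36 = 19.4652, then 19.4652 / 32 = 0.6083.
Adj R^2 = 1 - 0.6083 = 0.3917.

0.3917


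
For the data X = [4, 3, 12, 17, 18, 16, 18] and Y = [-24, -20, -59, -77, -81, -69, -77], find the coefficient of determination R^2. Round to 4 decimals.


The fitted line is Y = -8.7631 + -3.9279*X.
SSres = 27.5291, SStot = 3972.8571.
R^2 = 1 - SSres/SStot = 0.9931.

0.9931


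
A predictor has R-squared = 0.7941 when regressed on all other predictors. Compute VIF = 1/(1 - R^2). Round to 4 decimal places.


VIF = 1 / (1 - 0.7941).
= 1 / 0.2059 = 4.8567.

4.8567


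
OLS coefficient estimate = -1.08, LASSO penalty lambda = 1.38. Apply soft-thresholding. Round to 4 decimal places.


|beta_OLS| = 1.08.
lambda = 1.38.
Since |beta| <= lambda, the coefficient is set to 0.
Result = 0.0000.

0.0000


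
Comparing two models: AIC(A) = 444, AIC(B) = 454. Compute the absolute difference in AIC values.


Absolute difference = |444 - 454| = 10.
The model with lower AIC (A) is preferred.

10


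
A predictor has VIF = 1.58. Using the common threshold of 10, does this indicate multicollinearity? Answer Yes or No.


Compare VIF = 1.58 to the threshold of 10.
1.58 < 10, so the answer is No.

No


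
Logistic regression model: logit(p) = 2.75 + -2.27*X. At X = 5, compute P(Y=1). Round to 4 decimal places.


z = 2.75 + -2.27 * 5 = -8.6000.
Sigmoid: P = 1 / (1 + exp(8.6000)) = 0.0002.

0.0002


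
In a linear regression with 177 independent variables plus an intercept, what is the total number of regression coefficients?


Each predictor gets one coefficient, plus one intercept.
Total parameters = 177 + 1 = 178.

178


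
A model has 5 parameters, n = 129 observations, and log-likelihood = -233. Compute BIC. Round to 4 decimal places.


ln(129) = 4.859812.
k * ln(n) = 5 * 4.859812 = 24.299060.
-2L = 466.
BIC = 24.299060 + 466 = 490.299060, which rounds to 490.2991.

490.2991


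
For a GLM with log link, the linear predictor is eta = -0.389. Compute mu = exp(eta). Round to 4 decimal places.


Apply the inverse link:
mu = e^-0.389 = 0.6777.

0.6777


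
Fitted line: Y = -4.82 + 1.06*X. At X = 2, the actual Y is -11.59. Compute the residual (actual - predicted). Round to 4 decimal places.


Fitted value at X = 2 is yhat = -4.82 + 1.06*2 = -2.7000.
Residual = -11.59 - -2.7000 = -8.8900.

-8.8900


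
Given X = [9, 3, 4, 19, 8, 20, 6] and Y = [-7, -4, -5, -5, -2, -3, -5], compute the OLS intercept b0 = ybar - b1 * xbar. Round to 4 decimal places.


First find the slope: b1 = 0.0334.
Means: xbar = 9.8571, ybar = -4.4286.
b0 = ybar - b1 * xbar = -4.4286 - 0.0334 * 9.8571 = -4.7575.

-4.7575


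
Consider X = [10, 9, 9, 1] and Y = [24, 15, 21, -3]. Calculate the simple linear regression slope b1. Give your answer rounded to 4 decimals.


The sample means are xbar = 7.2500 and ybar = 14.2500.
Compute S_xx = 52.7500 and S_xy = 147.7500.
Slope b1 = S_xy / S_xx = 147.7500 / 52.7500 = 2.8009.

2.8009


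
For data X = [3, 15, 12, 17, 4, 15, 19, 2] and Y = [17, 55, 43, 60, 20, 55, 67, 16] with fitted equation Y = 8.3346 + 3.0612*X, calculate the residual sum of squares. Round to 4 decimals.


Compute predicted values, then residuals = yi - yhat_i.
Residuals: [-0.5182, 0.7474, -2.0690, -0.3750, -0.5794, 0.7474, 0.5026, 1.5430].
SSres = sum(residual^2) = 8.7763.

8.7763


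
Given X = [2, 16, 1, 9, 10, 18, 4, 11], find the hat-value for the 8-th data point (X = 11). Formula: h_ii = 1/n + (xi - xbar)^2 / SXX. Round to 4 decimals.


Compute xbar = 8.8750 with n = 8 observations.
SXX = 272.8750.
Leverage = 1/8 + (11 - 8.8750)^2/272.8750 = 0.1415.

0.1415


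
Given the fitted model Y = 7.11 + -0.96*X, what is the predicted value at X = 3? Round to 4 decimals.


Predicted value:
Y = 7.11 + (-0.96)(3) = 7.11 + -2.8800 = 4.2300.

4.2300


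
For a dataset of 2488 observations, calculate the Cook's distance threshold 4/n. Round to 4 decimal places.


The threshold is 4/n.
4/2488 = 0.0016.

0.0016


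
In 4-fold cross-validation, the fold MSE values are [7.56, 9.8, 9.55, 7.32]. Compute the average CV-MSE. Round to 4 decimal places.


Add all fold MSEs: 34.2300.
Divide by k = 4: 34.2300/4 = 8.5575.

8.5575


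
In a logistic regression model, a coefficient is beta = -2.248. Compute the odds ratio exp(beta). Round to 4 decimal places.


exp(-2.248) = 0.1056.
So the odds ratio is 0.1056.

0.1056


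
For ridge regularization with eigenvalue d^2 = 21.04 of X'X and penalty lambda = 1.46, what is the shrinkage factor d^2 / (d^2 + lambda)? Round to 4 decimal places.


Denominator = d^2 + lambda = 21.04 + 1.46 = 22.5000.
Shrinkage = 21.04 / 22.5000 = 0.9351.

0.9351


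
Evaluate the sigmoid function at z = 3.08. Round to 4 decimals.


exp(-3.0800) = 0.0460.
1 + exp(-z) = 1.0460.
sigmoid = 1/1.0460 = 0.9561.

0.9561


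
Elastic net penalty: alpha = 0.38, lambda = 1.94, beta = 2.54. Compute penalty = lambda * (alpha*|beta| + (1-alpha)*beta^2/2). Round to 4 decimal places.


alpha * |beta| = 0.38 * 2.54 = 0.9652.
(1-alpha) * beta^2/2 = 0.62 * 6.4516/2 = 2.0000.
Total = 1.94 * (0.9652 + 2.0000) = 5.7525.

5.7525


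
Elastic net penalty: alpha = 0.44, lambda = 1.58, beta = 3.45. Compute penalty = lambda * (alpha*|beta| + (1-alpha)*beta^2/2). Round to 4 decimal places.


L1 component = 0.44 * |3.45| = 1.5180.
L2 component = 0.56 * 3.45^2 / 2 = 3.3327.
Penalty = 1.58 * (1.5180 + 3.3327) = 1.58 * 4.8507 = 7.6641.

7.6641


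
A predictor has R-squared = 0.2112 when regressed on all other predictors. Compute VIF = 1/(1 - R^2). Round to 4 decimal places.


Denominator: 1 - 0.2112 = 0.7888.
VIF = 1 / 0.7888 = 1.2677.

1.2677


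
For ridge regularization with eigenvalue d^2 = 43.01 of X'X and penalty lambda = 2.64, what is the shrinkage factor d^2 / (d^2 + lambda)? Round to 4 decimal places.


d^2 + lambda = 43.01 + 2.64 = 45.6500.
Shrinkage factor = 43.01/45.6500 = 0.9422.

0.9422


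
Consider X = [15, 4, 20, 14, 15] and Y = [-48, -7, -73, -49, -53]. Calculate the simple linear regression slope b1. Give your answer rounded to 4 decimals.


The sample means are xbar = 13.6000 and ybar = -46.0000.
Compute S_xx = 137.2000 and S_xy = -561.0000.
Slope b1 = S_xy / S_xx = -561.0000 / 137.2000 = -4.0889.

-4.0889


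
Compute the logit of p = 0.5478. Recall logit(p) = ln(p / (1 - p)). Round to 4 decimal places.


The odds are p/(1-p) = 0.5478 / 0.4522 = 1.2114.
logit(p) = ln(1.2114) = 0.1918.

0.1918


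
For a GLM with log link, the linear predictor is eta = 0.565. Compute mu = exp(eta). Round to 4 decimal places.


Apply the inverse link:
mu = e^0.565 = 1.7594.

1.7594


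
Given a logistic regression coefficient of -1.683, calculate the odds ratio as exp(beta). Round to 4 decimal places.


exp(-1.683) = 0.1858.
So the odds ratio is 0.1858.

0.1858


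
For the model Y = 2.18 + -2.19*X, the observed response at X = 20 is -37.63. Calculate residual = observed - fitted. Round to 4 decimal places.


Predicted = 2.18 + -2.19 * 20 = -41.6200.
Residual = -37.63 - -41.6200 = 3.9900.

3.9900


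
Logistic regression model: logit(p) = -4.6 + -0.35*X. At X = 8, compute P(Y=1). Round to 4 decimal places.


z = -4.6 + -0.35 * 8 = -7.4000.
Sigmoid: P = 1 / (1 + exp(7.4000)) = 0.0006.

0.0006


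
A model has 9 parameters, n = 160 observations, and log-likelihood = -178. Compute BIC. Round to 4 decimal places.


k * ln(n) = 9 * ln(160) = 9 * 5.075174 = 45.676566.
-2 * loglik = -2 * (-178) = 356.
BIC = 45.676566 + 356 = 401.676566, which rounds to 401.6766.

401.6766


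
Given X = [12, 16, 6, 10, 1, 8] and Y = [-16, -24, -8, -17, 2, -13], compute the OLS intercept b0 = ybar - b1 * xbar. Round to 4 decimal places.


Compute b1 = -1.6913 from the OLS formula.
With xbar = 8.8333 and ybar = -12.6667, the intercept is:
b0 = -12.6667 - -1.6913 * 8.8333 = 2.2735.

2.2735


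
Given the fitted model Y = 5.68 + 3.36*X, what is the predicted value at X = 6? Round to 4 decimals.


Predicted value:
Y = 5.68 + (3.36)(6) = 5.68 + 20.1600 = 25.8400.

25.8400


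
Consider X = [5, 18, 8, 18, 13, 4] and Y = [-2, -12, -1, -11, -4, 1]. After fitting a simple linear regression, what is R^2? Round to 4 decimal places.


After computing the OLS fit (b0=4.2024, b1=-0.8214):
SSres = 14.5833, SStot = 146.8333.
R^2 = 1 - 14.5833/146.8333 = 0.9007.

0.9007


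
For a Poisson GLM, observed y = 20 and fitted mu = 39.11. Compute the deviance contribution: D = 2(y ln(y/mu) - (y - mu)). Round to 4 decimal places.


y/mu = 20/39.11 = 0.511378 (approx.), and ln(20/39.11) = -0.670646.
y * ln(y/mu) = 20 * -0.670646 = -13.412920.
y - mu = -19.11.
D = 2 * (-13.412920 - -19.11) = 11.394160, which rounds to 11.3942.

11.3942


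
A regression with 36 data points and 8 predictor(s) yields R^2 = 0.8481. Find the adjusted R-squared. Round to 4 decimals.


Plug in: Adj R^2 = 1 - (1 - 0.8481) * 35/27.
= 1 - 0.1519 * 35/27
= 1 - 5.3165 / 27
= 1 - 0.1969 = 0.8031.

0.8031


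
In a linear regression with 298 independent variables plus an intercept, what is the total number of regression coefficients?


Each predictor gets one coefficient, plus one intercept.
Total parameters = 298 + 1 = 299.

299


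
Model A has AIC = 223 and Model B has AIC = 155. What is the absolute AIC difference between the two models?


|AIC_A - AIC_B| = |223 - 155| = 68.
Model B is preferred (lower AIC).

68


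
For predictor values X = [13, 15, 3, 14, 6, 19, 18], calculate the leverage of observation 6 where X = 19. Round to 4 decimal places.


Mean of X: xbar = 12.5714.
SXX = 213.7143.
For X = 19: h = 1/7 + (19 - 12.5714)^2/213.7143 = 0.3362.

0.3362


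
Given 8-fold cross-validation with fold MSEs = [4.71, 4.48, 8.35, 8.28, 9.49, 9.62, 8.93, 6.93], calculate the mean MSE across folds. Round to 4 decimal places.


Sum of fold MSEs = 60.7900.
Average = 60.7900 / 8 = 7.5988.

7.5988


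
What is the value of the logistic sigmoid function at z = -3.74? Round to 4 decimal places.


Compute exp(3.7400) = 42.0980.
Sigmoid = 1 / (1 + 42.0980) = 1 / 43.0980 = 0.0232.

0.0232


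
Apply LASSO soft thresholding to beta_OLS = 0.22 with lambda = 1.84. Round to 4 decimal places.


Check: |0.22| = 0.22 vs lambda = 1.84.
Since |beta| <= lambda, the coefficient is set to 0.
Soft-thresholded coefficient = 0.0000.

0.0000


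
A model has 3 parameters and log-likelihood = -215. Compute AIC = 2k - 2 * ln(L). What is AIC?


AIC = 2k - 2*loglik = 2(3) - 2(-215).
= 6 + 430 = 436.

436


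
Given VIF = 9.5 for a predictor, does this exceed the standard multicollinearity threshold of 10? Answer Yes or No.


The threshold is 10.
VIF = 9.5 is < 10.
Multicollinearity indication: No.

No


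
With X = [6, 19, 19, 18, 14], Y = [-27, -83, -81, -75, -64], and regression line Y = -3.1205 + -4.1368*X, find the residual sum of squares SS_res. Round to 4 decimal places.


Compute predicted values, then residuals = yi - yhat_i.
Residuals: [0.9413, -1.2803, 0.7197, 2.5829, -2.9643].
SSres = sum(residual^2) = 18.5016.

18.5016


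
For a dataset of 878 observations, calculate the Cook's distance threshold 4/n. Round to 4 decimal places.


Cook's distance cutoff = 4/n = 4/878.
= 0.0046.

0.0046


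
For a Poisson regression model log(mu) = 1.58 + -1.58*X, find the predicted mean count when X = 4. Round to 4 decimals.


Linear predictor: eta = 1.58 + (-1.58)(4) = -4.7400.
Expected count: mu = exp(-4.7400) = 0.0087.

0.0087


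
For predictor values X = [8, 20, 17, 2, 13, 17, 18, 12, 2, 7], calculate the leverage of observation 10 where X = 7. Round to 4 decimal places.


n = 10, xbar = 11.6000.
SXX = sum((xi - xbar)^2) = 390.4000.
h = 1/10 + (7 - 11.6000)^2 / 390.4000 = 0.1542.

0.1542


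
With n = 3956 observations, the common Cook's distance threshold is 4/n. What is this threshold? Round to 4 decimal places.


Cook's distance cutoff = 4/n = 4/3956.
= 0.0010.

0.0010


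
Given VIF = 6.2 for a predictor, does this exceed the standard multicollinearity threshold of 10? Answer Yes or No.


Compare VIF = 6.2 to the threshold of 10.
6.2 < 10, so the answer is No.

No


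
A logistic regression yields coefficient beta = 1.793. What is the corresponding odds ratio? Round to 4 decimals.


The odds ratio is computed as:
OR = e^(1.793) = 6.0074.

6.0074


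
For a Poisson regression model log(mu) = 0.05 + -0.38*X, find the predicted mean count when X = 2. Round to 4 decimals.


Compute eta = 0.05 + -0.38 * 2 = -0.7100.
Apply inverse link: mu = e^-0.7100 = 0.4916.

0.4916


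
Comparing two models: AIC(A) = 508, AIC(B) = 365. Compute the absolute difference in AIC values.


Compute |508 - 365| = 143.
Model B has the smaller AIC.

143


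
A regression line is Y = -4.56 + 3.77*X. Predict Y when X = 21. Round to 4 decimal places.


Substitute X = 21 into the equation:
Y = -4.56 + 3.77 * 21 = -4.56 + 79.1700 = 74.6100.

74.6100


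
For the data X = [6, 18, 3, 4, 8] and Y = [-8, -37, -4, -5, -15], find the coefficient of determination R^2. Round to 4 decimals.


The fitted line is Y = 3.8577 + -2.2638*X.
SSres = 4.7224, SStot = 746.8000.
R^2 = 1 - SSres/SStot = 0.9937.

0.9937


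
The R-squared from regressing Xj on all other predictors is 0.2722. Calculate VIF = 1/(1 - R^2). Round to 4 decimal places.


Using VIF = 1/(1 - R^2_j):
1 - 0.2722 = 0.7278.
VIF = 1.3740.

1.3740


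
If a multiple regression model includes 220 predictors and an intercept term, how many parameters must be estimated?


Each predictor gets one coefficient, plus one intercept.
Total parameters = 220 + 1 = 221.

221


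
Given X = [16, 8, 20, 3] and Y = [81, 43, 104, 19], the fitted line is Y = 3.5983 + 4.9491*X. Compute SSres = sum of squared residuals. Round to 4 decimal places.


Compute predicted values, then residuals = yi - yhat_i.
Residuals: [-1.7839, -0.1911, 1.4197, 0.5544].
SSres = sum(residual^2) = 5.5417.

5.5417


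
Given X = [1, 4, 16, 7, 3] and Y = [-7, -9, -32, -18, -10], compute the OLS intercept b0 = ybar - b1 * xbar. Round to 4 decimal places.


The slope is b1 = -1.7277.
Sample means are xbar = 6.2000 and ybar = -15.2000.
Intercept: b0 = -15.2000 - (-1.7277)(6.2000) = -4.4885.

-4.4885


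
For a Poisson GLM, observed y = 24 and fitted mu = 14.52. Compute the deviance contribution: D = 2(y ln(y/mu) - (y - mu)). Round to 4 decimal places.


Compute y*ln(y/mu) = 24*ln(24/14.52) = 24*0.502527 = 12.060648.
y - mu = 9.48.
D = 2*(12.060648 - (9.48)) = 5.161296, which rounds to 5.1613.

5.1613


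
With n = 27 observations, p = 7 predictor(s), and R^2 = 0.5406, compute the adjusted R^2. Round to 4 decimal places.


Plug in: Adj R^2 = 1 - (1 - 0.5406) * 26/19.
= 1 - 0.4594 * 26/19
= 1 - 11.9444 / 19
= 1 - 0.6287 = 0.3713.

0.3713


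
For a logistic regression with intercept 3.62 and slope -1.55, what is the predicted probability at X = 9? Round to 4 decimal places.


Linear predictor: z = 3.62 + -1.55 * 9 = -10.3300.
P = 1/(1 + exp(10.3300)) = 1/(1 + 30638.1119) = 0.0000.

0.0000


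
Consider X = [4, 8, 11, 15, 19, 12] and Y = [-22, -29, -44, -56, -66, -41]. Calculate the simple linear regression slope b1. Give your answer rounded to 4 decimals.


First compute the means: xbar = 11.5000, ybar = -43.0000.
Then S_xx = sum((xi - xbar)^2) = 137.5000.
S_xy = sum((xi - xbar)(yi - ybar)) = -423.0000.
b1 = S_xy / S_xx = -423.0000 / 137.5000 = -3.0764.

-3.0764


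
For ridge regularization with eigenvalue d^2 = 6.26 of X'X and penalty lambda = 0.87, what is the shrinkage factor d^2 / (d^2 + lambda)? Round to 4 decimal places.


Denominator = d^2 + lambda = 6.26 + 0.87 = 7.1300.
Shrinkage = 6.26 / 7.1300 = 0.8780.

0.8780


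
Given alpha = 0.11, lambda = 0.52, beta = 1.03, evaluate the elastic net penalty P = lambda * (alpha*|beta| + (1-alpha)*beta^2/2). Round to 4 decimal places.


alpha * |beta| = 0.11 * 1.03 = 0.1133.
(1-alpha) * beta^2/2 = 0.89 * 1.0609/2 = 0.4721.
Total = 0.52 * (0.1133 + 0.4721) = 0.3044.

0.3044


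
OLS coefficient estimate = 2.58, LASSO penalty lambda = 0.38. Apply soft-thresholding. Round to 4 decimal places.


Absolute value: |2.58| = 2.58.
Compare to lambda = 0.38.
Since |beta| > lambda, coefficient = sign(beta)*(|beta| - lambda) = 2.2000.

2.2000


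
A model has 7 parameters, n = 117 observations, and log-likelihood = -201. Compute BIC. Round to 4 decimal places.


k * ln(n) = 7 * ln(117) = 7 * 4.762174 = 33.335218.
-2 * loglik = -2 * (-201) = 402.
BIC = 33.335218 + 402 = 435.335218, which rounds to 435.3352.

435.3352


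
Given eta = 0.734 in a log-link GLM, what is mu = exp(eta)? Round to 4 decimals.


The inverse log link gives:
mu = exp(0.734) = 2.0834.

2.0834


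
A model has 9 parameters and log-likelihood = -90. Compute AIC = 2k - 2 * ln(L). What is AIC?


Compute:
2k = 2*9 = 18.
-2*loglik = -2*(-90) = 180.
AIC = 18 + 180 = 198.

198


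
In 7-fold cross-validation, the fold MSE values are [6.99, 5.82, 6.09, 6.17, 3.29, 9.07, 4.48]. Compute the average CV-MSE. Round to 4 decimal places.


Sum of fold MSEs = 41.9100.
Average = 41.9100 / 7 = 5.9871.

5.9871


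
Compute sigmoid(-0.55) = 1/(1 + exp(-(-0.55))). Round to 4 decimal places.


Compute exp(0.5500) = 1.7333.
Sigmoid = 1 / (1 + 1.7333) = 1 / 2.7333 = 0.3659.

0.3659


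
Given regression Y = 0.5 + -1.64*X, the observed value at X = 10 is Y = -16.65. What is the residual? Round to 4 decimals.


Compute yhat = 0.5 + (-1.64)(10) = -15.9000.
Residual = actual - predicted = -16.65 - -15.9000 = -0.7500.

-0.7500


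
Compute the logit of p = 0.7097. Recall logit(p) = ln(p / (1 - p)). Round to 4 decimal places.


The odds are p/(1-p) = 0.7097 / 0.2903 = 2.4447.
logit(p) = ln(2.4447) = 0.8939.

0.8939


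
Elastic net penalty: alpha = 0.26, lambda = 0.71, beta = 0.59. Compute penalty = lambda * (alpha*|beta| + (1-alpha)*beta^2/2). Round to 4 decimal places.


L1 component = 0.26 * |0.59| = 0.1534.
L2 component = 0.74 * 0.59^2 / 2 = 0.1288.
Penalty = 0.71 * (0.1534 + 0.1288) = 0.71 * 0.2822 = 0.2004.

0.2004


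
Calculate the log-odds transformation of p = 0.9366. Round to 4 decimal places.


Compute the odds: 0.9366/0.0634 = 14.7729.
Take the natural log: ln(14.7729) = 2.6928.

2.6928


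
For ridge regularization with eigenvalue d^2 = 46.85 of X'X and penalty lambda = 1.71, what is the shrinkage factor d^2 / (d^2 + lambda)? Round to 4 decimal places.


d^2 + lambda = 46.85 + 1.71 = 48.5600.
Shrinkage factor = 46.85/48.5600 = 0.9648.

0.9648


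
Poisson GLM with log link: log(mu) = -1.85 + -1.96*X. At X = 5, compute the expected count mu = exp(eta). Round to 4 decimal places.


Linear predictor: eta = -1.85 + (-1.96)(5) = -11.6500.
Expected count: mu = exp(-11.6500) = 0.0000.

0.0000


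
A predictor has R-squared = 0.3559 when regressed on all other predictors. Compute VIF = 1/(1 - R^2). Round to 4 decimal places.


Using VIF = 1/(1 - R^2_j):
1 - 0.3559 = 0.6441.
VIF = 1.5526.

1.5526


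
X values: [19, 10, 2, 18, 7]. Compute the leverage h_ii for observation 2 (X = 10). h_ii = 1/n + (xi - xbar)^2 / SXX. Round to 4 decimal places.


n = 5, xbar = 11.2000.
SXX = sum((xi - xbar)^2) = 210.8000.
h = 1/5 + (10 - 11.2000)^2 / 210.8000 = 0.2068.

0.2068


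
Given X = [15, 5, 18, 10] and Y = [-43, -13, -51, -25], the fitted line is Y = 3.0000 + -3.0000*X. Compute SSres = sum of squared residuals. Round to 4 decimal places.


Predicted values from Y = 3.0000 + -3.0000*X.
Residuals: [-1.0000, -1.0000, 0.0000, 2.0000].
SSres = 6.0000.

6.0000


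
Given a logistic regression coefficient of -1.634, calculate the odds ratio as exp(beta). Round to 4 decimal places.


Odds ratio = exp(beta) = exp(-1.634).
= 0.1951.

0.1951


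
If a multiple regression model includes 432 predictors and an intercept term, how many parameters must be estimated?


Total coefficients = number of predictors + 1 (for the intercept).
= 432 + 1 = 433.

433


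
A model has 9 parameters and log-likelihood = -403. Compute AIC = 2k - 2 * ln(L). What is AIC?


AIC = 2*9 - 2*(-403).
= 18 + 806 = 824.

824


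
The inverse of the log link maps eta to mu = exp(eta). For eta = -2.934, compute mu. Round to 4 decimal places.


The inverse log link gives:
mu = exp(-2.934) = 0.0532.

0.0532


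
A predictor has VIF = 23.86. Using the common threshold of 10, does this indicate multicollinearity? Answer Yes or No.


Check: VIF = 23.86 vs threshold = 10.
Since 23.86 >= 10, the answer is Yes.

Yes


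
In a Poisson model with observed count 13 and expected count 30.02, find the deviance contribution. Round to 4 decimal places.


First: ln(13/30.02) = -0.836914.
Then: 13 * -0.836914 = -10.879882.
y - mu = 13 - 30.02 = -17.02.
D = 2(-10.879882 - -17.02) = 12.280236, which rounds to 12.2802.

12.2802


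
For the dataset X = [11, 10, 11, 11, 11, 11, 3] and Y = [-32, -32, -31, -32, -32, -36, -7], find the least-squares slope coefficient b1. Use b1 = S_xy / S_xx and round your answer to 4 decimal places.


The sample means are xbar = 9.7143 and ybar = -28.8571.
Compute S_xx = 53.4286 and S_xy = -171.7143.
Slope b1 = S_xy / S_xx = -171.7143 / 53.4286 = -3.2139.

-3.2139


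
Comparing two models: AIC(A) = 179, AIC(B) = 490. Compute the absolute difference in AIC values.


|AIC_A - AIC_B| = |179 - 490| = 311.
Model A is preferred (lower AIC).

311


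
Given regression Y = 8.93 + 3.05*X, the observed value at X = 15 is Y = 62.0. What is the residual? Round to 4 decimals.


Compute yhat = 8.93 + (3.05)(15) = 54.6800.
Residual = actual - predicted = 62.0 - 54.6800 = 7.3200.

7.3200


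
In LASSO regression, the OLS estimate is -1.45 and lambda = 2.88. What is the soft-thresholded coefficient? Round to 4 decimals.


Check: |-1.45| = 1.45 vs lambda = 2.88.
Since |beta| <= lambda, the coefficient is set to 0.
Soft-thresholded coefficient = 0.0000.

0.0000


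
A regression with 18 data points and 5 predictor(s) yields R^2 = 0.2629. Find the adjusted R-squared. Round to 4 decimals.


Plug in: Adj R^2 = 1 - (1 - 0.2629) * 17/12.
= 1 - 0.7371 * 17/12
= 1 - 12.5307 / 12
= 1 - 1.0442 = -0.0442.

-0.0442


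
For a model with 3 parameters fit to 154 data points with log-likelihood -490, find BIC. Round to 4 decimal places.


ln(154) = 5.036953.
k * ln(n) = 3 * 5.036953 = 15.110859.
-2L = 980.
BIC = 15.110859 + 980 = 995.110859, which rounds to 995.1109.

995.1109


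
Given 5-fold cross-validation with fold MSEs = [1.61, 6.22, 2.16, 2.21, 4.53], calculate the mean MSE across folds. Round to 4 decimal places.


Sum of fold MSEs = 16.7300.
Average = 16.7300 / 5 = 3.3460.

3.3460


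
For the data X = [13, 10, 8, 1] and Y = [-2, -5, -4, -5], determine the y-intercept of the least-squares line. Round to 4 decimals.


Compute b1 = 0.1923 from the OLS formula.
With xbar = 8.0000 and ybar = -4.0000, the intercept is:
b0 = -4.0000 - 0.1923 * 8.0000 = -5.5385.

-5.5385


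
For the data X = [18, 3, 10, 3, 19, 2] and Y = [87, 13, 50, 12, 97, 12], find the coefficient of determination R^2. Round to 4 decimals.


The fitted line is Y = -0.9593 + 5.0319*X.
SSres = 27.0248, SStot = 7694.8333.
R^2 = 1 - SSres/SStot = 0.9965.

0.9965


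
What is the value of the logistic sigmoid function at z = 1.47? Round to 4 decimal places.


Compute exp(-1.4700) = 0.2299.
Sigmoid = 1 / (1 + 0.2299) = 1 / 1.2299 = 0.8131.

0.8131


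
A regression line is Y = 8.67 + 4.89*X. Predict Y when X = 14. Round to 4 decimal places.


Plug X = 14 into Y = 8.67 + 4.89*X:
Y = 8.67 + 68.4600 = 77.1300.

77.1300


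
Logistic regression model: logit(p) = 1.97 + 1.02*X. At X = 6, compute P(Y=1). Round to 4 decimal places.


Compute z = 1.97 + (1.02)(6) = 8.0900.
exp(-z) = 0.0003.
P = 1/(1 + 0.0003) = 0.9997.

0.9997


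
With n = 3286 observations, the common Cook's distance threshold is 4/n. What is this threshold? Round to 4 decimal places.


The threshold is 4/n.
4/3286 = 0.0012.

0.0012


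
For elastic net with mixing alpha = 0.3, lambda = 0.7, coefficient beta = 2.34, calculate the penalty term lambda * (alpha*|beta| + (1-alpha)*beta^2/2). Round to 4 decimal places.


L1 component = 0.3 * |2.34| = 0.7020.
L2 component = 0.7 * 2.34^2 / 2 = 1.9165.
Penalty = 0.7 * (0.7020 + 1.9165) = 0.7 * 2.6185 = 1.8329.

1.8329


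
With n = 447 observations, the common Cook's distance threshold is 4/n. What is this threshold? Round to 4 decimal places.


Cook's distance cutoff = 4/n = 4/447.
= 0.0089.

0.0089


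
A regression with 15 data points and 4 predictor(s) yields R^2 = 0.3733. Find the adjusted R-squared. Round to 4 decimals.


Adjusted R^2 = 1 - (1 - R^2) * (n-1)/(n-p-1).
(1 - R^2) = 0.6267.
(n-1)/(n-p-1) = 14/10.
(1 - R^2) * (n-1) = 0.6267 * 14 = 8.7738.
Divide by (n-p-1): 8.7738 / 10 = 0.8774.
Adj R^2 = 1 - 0.8774 = 0.1226.

0.1226


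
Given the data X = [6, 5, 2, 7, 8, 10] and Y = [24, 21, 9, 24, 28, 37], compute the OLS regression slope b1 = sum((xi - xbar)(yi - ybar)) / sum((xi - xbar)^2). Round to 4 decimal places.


Calculate xbar = 6.3333, ybar = 23.8333.
S_xx = 37.3333, S_xy = 123.3333.
Using b1 = S_xy / S_xx = 123.3333 / 37.3333, we get b1 = 3.3036.

3.3036


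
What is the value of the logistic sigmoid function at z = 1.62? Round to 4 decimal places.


exp(-1.6200) = 0.1979.
1 + exp(-z) = 1.1979.
sigmoid = 1/1.1979 = 0.8348.

0.8348


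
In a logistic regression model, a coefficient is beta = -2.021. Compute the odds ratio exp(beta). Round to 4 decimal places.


exp(-2.021) = 0.1325.
So the odds ratio is 0.1325.

0.1325


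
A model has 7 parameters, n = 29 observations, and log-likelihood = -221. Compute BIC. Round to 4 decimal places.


k * ln(n) = 7 * ln(29) = 7 * 3.367296 = 23.571072.
-2 * loglik = -2 * (-221) = 442.
BIC = 23.571072 + 442 = 465.571072, which rounds to 465.5711.

465.5711


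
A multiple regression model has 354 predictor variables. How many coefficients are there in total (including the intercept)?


Each predictor gets one coefficient, plus one intercept.
Total parameters = 354 + 1 = 355.

355


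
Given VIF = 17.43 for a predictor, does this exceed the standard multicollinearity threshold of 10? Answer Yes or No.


The threshold is 10.
VIF = 17.43 is >= 10.
Multicollinearity indication: Yes.

Yes


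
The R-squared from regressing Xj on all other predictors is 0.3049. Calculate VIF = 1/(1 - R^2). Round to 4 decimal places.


Using VIF = 1/(1 - R^2_j):
1 - 0.3049 = 0.6951.
VIF = 1.4386.

1.4386


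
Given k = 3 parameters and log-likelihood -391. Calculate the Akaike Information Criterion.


Compute:
2k = 2*3 = 6.
-2*loglik = -2*(-391) = 782.
AIC = 6 + 782 = 788.

788


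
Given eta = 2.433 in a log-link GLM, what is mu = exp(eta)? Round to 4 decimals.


The inverse log link gives:
mu = exp(2.433) = 11.3930.

11.3930


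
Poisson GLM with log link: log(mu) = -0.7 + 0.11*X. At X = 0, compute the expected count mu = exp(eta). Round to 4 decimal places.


eta = -0.7 + 0.11 * 0 = -0.7000.
mu = exp(-0.7000) = 0.4966.

0.4966


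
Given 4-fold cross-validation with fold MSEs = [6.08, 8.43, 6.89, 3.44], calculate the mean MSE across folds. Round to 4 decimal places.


Sum of fold MSEs = 24.8400.
Average = 24.8400 / 4 = 6.2100.

6.2100


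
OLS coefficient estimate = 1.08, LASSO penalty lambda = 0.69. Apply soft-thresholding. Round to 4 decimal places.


Check: |1.08| = 1.08 vs lambda = 0.69.
Since |beta| > lambda, coefficient = sign(beta)*(|beta| - lambda) = 0.3900.
Soft-thresholded coefficient = 0.3900.

0.3900


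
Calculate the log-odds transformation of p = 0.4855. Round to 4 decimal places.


1 - p = 0.5145.
p/(1-p) = 0.9436.
logit = ln(0.9436) = -0.0580.

-0.0580


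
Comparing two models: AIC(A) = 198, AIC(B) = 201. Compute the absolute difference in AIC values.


|AIC_A - AIC_B| = |198 - 201| = 3.
Model A is preferred (lower AIC).

3


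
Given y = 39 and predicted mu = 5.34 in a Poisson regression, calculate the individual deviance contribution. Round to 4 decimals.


First: ln(39/5.34) = 1.988336.
Then: 39 * 1.988336 = 77.545104.
y - mu = 39 - 5.34 = 33.66.
D = 2(77.545104 - 33.66) = 87.770208, which rounds to 87.7702.

87.7702


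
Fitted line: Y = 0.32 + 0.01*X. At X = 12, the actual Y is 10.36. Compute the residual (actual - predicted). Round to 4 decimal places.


Predicted = 0.32 + 0.01 * 12 = 0.4400.
Residual = 10.36 - 0.4400 = 9.9200.

9.9200


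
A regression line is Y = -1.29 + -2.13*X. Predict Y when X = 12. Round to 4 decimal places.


Predicted value:
Y = -1.29 + (-2.13)(12) = -1.29 + -25.5600 = -26.8500.

-26.8500


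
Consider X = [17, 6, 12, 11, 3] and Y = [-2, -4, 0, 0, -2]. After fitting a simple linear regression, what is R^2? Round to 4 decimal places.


The fitted line is Y = -2.7879 + 0.1212*X.
SSres = 9.4545, SStot = 11.2000.
R^2 = 1 - SSres/SStot = 0.1558.

0.1558


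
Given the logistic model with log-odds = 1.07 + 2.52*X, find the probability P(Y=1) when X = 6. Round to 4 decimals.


Linear predictor: z = 1.07 + 2.52 * 6 = 16.1900.
P = 1/(1 + exp(-16.1900)) = 1/(1 + 0.0000) = 1.0000.

1.0000


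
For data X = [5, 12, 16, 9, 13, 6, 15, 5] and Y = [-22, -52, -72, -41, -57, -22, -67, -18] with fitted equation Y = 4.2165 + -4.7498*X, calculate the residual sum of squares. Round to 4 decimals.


For each point, residual = actual - predicted.
Residuals: [-2.4675, 0.7811, -0.2197, -2.4683, 0.5309, 2.2823, 0.0305, 1.5325].
Sum of squared residuals = 20.6797.

20.6797


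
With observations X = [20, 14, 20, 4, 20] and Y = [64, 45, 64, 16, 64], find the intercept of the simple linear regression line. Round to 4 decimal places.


The slope is b1 = 3.0082.
Sample means are xbar = 15.6000 and ybar = 50.6000.
Intercept: b0 = 50.6000 - (3.0082)(15.6000) = 3.6721.

3.6721


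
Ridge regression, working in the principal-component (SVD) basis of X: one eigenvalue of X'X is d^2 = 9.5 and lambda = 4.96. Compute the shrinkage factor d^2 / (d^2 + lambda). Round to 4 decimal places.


Compute the denominator: 9.5 + 4.96 = 14.4600.
Shrinkage factor = 9.5 / 14.4600 = 0.6570.

0.6570


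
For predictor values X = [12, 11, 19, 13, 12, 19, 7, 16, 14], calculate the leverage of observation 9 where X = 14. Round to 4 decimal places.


Compute xbar = 13.6667 with n = 9 observations.
SXX = 120.0000.
Leverage = 1/9 + (14 - 13.6667)^2/120.0000 = 0.1120.

0.1120


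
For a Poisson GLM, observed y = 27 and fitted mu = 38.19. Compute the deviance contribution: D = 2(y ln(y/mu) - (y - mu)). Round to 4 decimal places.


First: ln(27/38.19) = -0.346737.
Then: 27 * -0.346737 = -9.361899.
y - mu = 27 - 38.19 = -11.19.
D = 2(-9.361899 - -11.19) = 3.656202, which rounds to 3.6562.

3.6562


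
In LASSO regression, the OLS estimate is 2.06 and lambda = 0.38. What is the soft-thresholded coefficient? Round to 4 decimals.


Absolute value: |2.06| = 2.06.
Compare to lambda = 0.38.
Since |beta| > lambda, coefficient = sign(beta)*(|beta| - lambda) = 1.6800.

1.6800


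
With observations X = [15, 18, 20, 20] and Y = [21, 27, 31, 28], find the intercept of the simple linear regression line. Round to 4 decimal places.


Compute b1 = 1.6866 from the OLS formula.
With xbar = 18.2500 and ybar = 26.7500, the intercept is:
b0 = 26.7500 - 1.6866 * 18.2500 = -4.0299.

-4.0299


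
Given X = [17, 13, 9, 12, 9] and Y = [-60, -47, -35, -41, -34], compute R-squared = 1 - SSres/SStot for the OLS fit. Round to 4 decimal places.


After computing the OLS fit (b0=-5.2182, b1=-3.1818):
SSres = 7.7455, SStot = 453.2000.
R^2 = 1 - 7.7455/453.2000 = 0.9829.

0.9829


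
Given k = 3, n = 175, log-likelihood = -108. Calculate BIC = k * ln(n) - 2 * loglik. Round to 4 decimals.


Compute k*ln(n) = 3*ln(175) = 3*5.164786 = 15.494358.
Then -2*loglik = 216.
BIC = 15.494358 + 216 = 231.494358, which rounds to 231.4944.

231.4944


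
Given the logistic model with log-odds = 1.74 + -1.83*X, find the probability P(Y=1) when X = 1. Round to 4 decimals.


z = 1.74 + -1.83 * 1 = -0.0900.
Sigmoid: P = 1 / (1 + exp(0.0900)) = 0.4775.

0.4775


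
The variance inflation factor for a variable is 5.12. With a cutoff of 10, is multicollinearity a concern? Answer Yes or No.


Check: VIF = 5.12 vs threshold = 10.
Since 5.12 < 10, the answer is No.

No
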